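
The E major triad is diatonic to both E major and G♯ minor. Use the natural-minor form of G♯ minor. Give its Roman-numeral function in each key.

I in E major; VI in G♯ minor

The scale of E major is E F♯ G♯ A B C♯ D♯; E is degree 1, and the triad built there (E-G♯-B) is major, so it is I.
The scale of G♯ minor (natural minor) is G♯ A♯ B C♯ D♯ E F♯; E is degree 6, and the triad built there (E-G♯-B) is major, so it is VI.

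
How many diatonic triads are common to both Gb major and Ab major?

Diatonic triads of Gb major: Gb major (I), Ab minor (ii), Bb minor (iii), Cb major (IV), Db major (V), Eb minor (vi), F diminished (vii°).
Diatonic triads of Ab major: Ab major (I), Bb minor (ii), C minor (iii), Db major (IV), Eb major (V), F minor (vi), G diminished (vii°).
Matching root and quality in both lists: Bb minor, Db major.
That gives 2 common triads.

2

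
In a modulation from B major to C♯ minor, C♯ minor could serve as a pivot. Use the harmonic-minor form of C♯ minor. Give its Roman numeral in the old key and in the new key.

The scale of B major is B C♯ D♯ E F♯ G♯ A♯; C♯ is degree 2, and the triad built there (C♯-E-G♯) is minor, so it is ii.
The scale of C♯ minor (harmonic minor) is C♯ D♯ E F♯ G♯ A B♯; C♯ is degree 1, and the triad built there (C♯-E-G♯) is minor, so it is i.

ii in B major; i in C♯ minor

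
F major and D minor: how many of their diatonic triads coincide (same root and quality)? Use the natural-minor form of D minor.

7

Diatonic triads of F major: F major (I), G minor (ii), A minor (iii), B♭ major (IV), C major (V), D minor (vi), E diminished (vii°).
Diatonic triads of D minor (natural minor): D minor (i), E diminished (ii°), F major (III), G minor (iv), A minor (v), B♭ major (VI), C major (VII).
Matching root and quality in both lists: F major, G minor, A minor, B♭ major, C major, D minor, E diminished.
That gives 7 common triads.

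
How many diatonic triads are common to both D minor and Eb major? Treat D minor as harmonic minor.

Diatonic triads of D minor (harmonic minor): Dm (i), Edim (ii°), Faug (III+), Gm (iv), A (V), Bb (VI), C#dim (vii°).
Diatonic triads of Eb major: Eb (I), Fm (ii), Gm (iii), Ab (IV), Bb (V), Cm (vi), Ddim (vii°).
Matching root and quality in both lists: Gm, Bb.
That gives 2 common triads.

2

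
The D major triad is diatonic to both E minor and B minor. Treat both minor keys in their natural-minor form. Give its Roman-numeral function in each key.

The scale of E minor (natural minor) is E F# G A B C D; D is degree 7, and the triad built there (D-F#-A) is major, so it is VII.
The scale of B minor (natural minor) is B C# D E F# G A; D is degree 3, and the triad built there (D-F#-A) is major, so it is III.

VII in E minor; III in B minor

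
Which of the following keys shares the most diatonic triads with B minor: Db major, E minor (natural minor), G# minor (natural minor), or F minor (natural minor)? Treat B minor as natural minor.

E minor

Triads of B minor (natural minor): B minor (i), C# diminished (ii°), D major (III), E minor (iv), F# minor (v), G major (VI), A major (VII).
Db major shares 0: none.
E minor (natural minor) shares 4: Bm, D, Em, G.
G# minor (natural minor) shares 0: none.
F minor (natural minor) shares 0: none.
The most common triads (4) are shared with E minor.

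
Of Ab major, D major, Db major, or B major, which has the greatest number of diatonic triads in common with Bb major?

Ab major

Triads of Bb major: Bb major (I), C minor (ii), D minor (iii), Eb major (IV), F major (V), G minor (vi), A diminished (vii°).
Ab major shares 2: Cm, Eb.
D major shares 0: none.
Db major shares 0: none.
B major shares 0: none.
The most common triads (2) are shared with Ab major.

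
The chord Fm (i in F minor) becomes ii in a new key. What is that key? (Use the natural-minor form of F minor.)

The numeral ii denotes a minor triad on scale degree 2. With F on degree 2, the tonic of the new key is E♭.
Degree 2 carries a minor triad in major keys, so the destination is E♭ major.
Check: the diatonic triads of E♭ major are E♭ (I), Fm (ii), Gm (iii), A♭ (IV), B♭ (V), Cm (vi), Ddim (vii°) — Fm is indeed ii.

E♭ major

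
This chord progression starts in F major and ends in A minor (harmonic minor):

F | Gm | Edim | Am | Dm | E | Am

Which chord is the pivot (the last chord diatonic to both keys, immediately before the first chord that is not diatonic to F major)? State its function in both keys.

Dm — vi in F major, iv in A minor

Chords diatonic to F major: F, Gm, Am, Bb, C, Dm, Edim.
Reading the progression, the first chord not in that set is E, so the modulation leaves F major there.
The chord immediately before E is Dm, which is diatonic to both keys: vi in F major and iv in A minor.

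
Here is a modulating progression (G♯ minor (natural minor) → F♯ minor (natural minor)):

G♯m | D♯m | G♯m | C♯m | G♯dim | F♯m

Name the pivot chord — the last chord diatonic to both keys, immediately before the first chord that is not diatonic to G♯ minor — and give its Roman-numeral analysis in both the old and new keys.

Chords diatonic to G♯ minor: G♯m, A♯dim, B, C♯m, D♯m, E, F♯.
Reading the progression, the first chord not in that set is G♯dim, so the modulation leaves G♯ minor there.
The chord immediately before G♯dim is C♯m, which is diatonic to both keys: iv in G♯ minor and v in F♯ minor.

C♯m — iv in G♯ minor, v in F♯ minor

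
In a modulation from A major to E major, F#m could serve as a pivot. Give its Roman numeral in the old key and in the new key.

The scale of A major is A B C# D E F# G#; F# is degree 6, and the triad built there (F#-A-C#) is minor, so it is vi.
The scale of E major is E F# G# A B C# D#; F# is degree 2, and the triad built there (F#-A-C#) is minor, so it is ii.

vi in A major; ii in E major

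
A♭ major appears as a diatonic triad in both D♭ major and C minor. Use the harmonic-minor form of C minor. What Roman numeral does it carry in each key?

V in D♭ major; VI in C minor

The scale of D♭ major is D♭ E♭ F G♭ A♭ B♭ C; A♭ is degree 5, and the triad built there (A♭-C-E♭) is major, so it is V.
The scale of C minor (harmonic minor) is C D E♭ F G A♭ B; A♭ is degree 6, and the triad built there (A♭-C-E♭) is major, so it is VI.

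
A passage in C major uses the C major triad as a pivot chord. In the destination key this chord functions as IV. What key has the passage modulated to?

The numeral IV denotes a major triad on scale degree 4. With C on degree 4, the tonic of the new key is G.
Degree 4 carries a major triad in major keys, so the destination is G major.
Check: the diatonic triads of G major are G (I), Am (ii), Bm (iii), C (IV), D (V), Em (vi), F♯dim (vii°) — C major is indeed IV.

G major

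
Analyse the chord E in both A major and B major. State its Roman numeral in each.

V in A major; IV in B major

The scale of A major is A B C♯ D E F♯ G♯; E is degree 5, and the triad built there (E-G♯-B) is major, so it is V.
The scale of B major is B C♯ D♯ E F♯ G♯ A♯; E is degree 4, and the triad built there (E-G♯-B) is major, so it is IV.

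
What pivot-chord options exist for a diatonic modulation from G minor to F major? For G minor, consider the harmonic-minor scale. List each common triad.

Gm

Triads in G minor (harmonic minor): Gm (i), Adim (ii°), Bbaug (III+), Cm (iv), D (V), Eb (VI), F#dim (vii°).
Triads in F major: F (I), Gm (ii), Am (iii), Bb (IV), C (V), Dm (vi), Edim (vii°).
Shared triads with their functions: Gm (i in G minor, ii in F major).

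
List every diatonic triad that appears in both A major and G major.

Triads in A major: A major (I), B minor (ii), C♯ minor (iii), D major (IV), E major (V), F♯ minor (vi), G♯ diminished (vii°).
Triads in G major: G major (I), A minor (ii), B minor (iii), C major (IV), D major (V), E minor (vi), F♯ diminished (vii°).
Shared triads with their functions: B minor (ii in A major, iii in G major); D major (IV in A major, V in G major).

Bm, D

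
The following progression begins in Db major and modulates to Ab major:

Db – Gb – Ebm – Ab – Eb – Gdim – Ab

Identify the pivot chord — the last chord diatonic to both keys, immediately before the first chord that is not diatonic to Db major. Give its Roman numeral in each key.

Chords diatonic to Db major: Db, Ebm, Fm, Gb, Ab, Bbm, Cdim.
Reading the progression, the first chord not in that set is Eb, so the modulation leaves Db major there.
The chord immediately before Eb is Ab, which is diatonic to both keys: V in Db major and I in Ab major.

Ab — V in Db major, I in Ab major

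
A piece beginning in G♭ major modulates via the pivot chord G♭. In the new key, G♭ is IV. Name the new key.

D♭ major

The numeral IV denotes a major triad on scale degree 4. With G♭ on degree 4, the tonic of the new key is D♭.
Degree 4 carries a major triad in major keys, so the destination is D♭ major.
Check: the diatonic triads of D♭ major are D♭ (I), E♭m (ii), Fm (iii), G♭ (IV), A♭ (V), B♭m (vi), Cdim (vii°) — G♭ is indeed IV.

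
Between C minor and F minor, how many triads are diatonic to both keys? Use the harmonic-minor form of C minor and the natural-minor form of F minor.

Diatonic triads of C minor (harmonic minor): Cm (i), Ddim (ii°), E♭aug (III+), Fm (iv), G (V), A♭ (VI), Bdim (vii°).
Diatonic triads of F minor (natural minor): Fm (i), Gdim (ii°), A♭ (III), B♭m (iv), Cm (v), D♭ (VI), E♭ (VII).
Matching root and quality in both lists: Cm, Fm, A♭.
That gives 3 common triads.

3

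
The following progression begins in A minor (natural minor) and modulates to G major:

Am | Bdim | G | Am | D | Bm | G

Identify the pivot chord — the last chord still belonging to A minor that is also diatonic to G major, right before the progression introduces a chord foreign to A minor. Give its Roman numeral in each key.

Chords diatonic to A minor: Am, Bdim, C, Dm, Em, F, G.
Reading the progression, the first chord not in that set is D, so the modulation leaves A minor there.
The chord immediately before D is Am, which is diatonic to both keys: i in A minor and ii in G major.

Am — i in A minor, ii in G major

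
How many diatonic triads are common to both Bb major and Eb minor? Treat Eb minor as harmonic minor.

Diatonic triads of Bb major: Bb (I), Cm (ii), Dm (iii), Eb (IV), F (V), Gm (vi), Adim (vii°).
Diatonic triads of Eb minor (harmonic minor): Ebm (i), Fdim (ii°), Gbaug (III+), Abm (iv), Bb (V), Cb (VI), Ddim (vii°).
Matching root and quality in both lists: Bb.
That gives 1 common triad.

1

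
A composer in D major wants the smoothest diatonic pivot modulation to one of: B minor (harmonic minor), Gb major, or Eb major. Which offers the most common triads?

Triads of D major: D major (I), E minor (ii), F# minor (iii), G major (IV), A major (V), B minor (vi), C# diminished (vii°).
B minor (harmonic minor) shares 4: Em, G, Bm, C#dim.
Gb major shares 0: none.
Eb major shares 0: none.
The most common triads (4) are shared with B minor.

B minor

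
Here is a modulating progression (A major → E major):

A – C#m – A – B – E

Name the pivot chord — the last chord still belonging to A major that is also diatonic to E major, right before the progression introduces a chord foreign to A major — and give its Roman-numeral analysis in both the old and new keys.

Chords diatonic to A major: A, Bm, C#m, D, E, F#m, G#dim.
Reading the progression, the first chord not in that set is B, so the modulation leaves A major there.
The chord immediately before B is A, which is diatonic to both keys: I in A major and IV in E major.

A — I in A major, IV in E major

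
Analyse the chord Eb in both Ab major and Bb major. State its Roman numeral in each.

V in Ab major; IV in Bb major

The scale of Ab major is Ab Bb C Db Eb F G; Eb is degree 5, and the triad built there (Eb-G-Bb) is major, so it is V.
The scale of Bb major is Bb C D Eb F G A; Eb is degree 4, and the triad built there (Eb-G-Bb) is major, so it is IV.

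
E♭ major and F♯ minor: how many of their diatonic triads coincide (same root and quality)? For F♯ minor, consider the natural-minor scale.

Diatonic triads of E♭ major: E♭ (I), Fm (ii), Gm (iii), A♭ (IV), B♭ (V), Cm (vi), Ddim (vii°).
Diatonic triads of F♯ minor (natural minor): F♯m (i), G♯dim (ii°), A (III), Bm (iv), C♯m (v), D (VI), E (VII).
No triad has the same root and quality in both keys.

0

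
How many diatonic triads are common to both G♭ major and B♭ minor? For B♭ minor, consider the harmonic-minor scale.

3

Diatonic triads of G♭ major: G♭ major (I), A♭ minor (ii), B♭ minor (iii), C♭ major (IV), D♭ major (V), E♭ minor (vi), F diminished (vii°).
Diatonic triads of B♭ minor (harmonic minor): B♭ minor (i), C diminished (ii°), D♭ augmented (III+), E♭ minor (iv), F major (V), G♭ major (VI), A diminished (vii°).
Matching root and quality in both lists: G♭ major, B♭ minor, E♭ minor.
That gives 3 common triads.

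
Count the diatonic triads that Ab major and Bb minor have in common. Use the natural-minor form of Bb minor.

Diatonic triads of Ab major: Ab major (I), Bb minor (ii), C minor (iii), Db major (IV), Eb major (V), F minor (vi), G diminished (vii°).
Diatonic triads of Bb minor (natural minor): Bb minor (i), C diminished (ii°), Db major (III), Eb minor (iv), F minor (v), Gb major (VI), Ab major (VII).
Matching root and quality in both lists: Ab major, Bb minor, Db major, F minor.
That gives 4 common triads.

4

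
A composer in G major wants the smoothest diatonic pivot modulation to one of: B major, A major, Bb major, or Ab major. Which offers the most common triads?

A major

Triads of G major: G major (I), A minor (ii), B minor (iii), C major (IV), D major (V), E minor (vi), F# diminished (vii°).
B major shares 0: none.
A major shares 2: Bm, D.
Bb major shares 0: none.
Ab major shares 0: none.
The most common triads (2) are shared with A major.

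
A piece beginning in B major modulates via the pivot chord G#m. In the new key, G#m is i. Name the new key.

G# minor

The numeral i denotes a minor triad on scale degree 1. With G# on degree 1, the tonic of the new key is G#.
Degree 1 carries a minor triad in minor keys, so the destination is G# minor.
Check: the diatonic triads of G# minor (natural minor) are G#m (i), A#dim (ii°), B (III), C#m (iv), D#m (v), E (VI), F# (VII) — G#m is indeed i.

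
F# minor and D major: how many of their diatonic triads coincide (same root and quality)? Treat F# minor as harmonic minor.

Diatonic triads of F# minor (harmonic minor): F# minor (i), G# diminished (ii°), A augmented (III+), B minor (iv), C# major (V), D major (VI), E# diminished (vii°).
Diatonic triads of D major: D major (I), E minor (ii), F# minor (iii), G major (IV), A major (V), B minor (vi), C# diminished (vii°).
Matching root and quality in both lists: F# minor, B minor, D major.
That gives 3 common triads.

3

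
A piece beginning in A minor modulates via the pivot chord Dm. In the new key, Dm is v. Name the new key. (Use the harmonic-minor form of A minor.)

G minor

The numeral v denotes a minor triad on scale degree 5. With D on degree 5, the tonic of the new key is G.
Degree 5 carries a minor triad in natural-minor keys, so the destination is G minor.
Check: the diatonic triads of G minor (natural minor) are Gm (i), Adim (ii°), Bb (III), Cm (iv), Dm (v), Eb (VI), F (VII) — Dm is indeed v.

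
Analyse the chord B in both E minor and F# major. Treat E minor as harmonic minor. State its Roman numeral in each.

V in E minor; IV in F# major

The scale of E minor (harmonic minor) is E F# G A B C D#; B is degree 5, and the triad built there (B-D#-F#) is major, so it is V.
The scale of F# major is F# G# A# B C# D# E#; B is degree 4, and the triad built there (B-D#-F#) is major, so it is IV.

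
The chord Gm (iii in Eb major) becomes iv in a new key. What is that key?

D minor

The numeral iv denotes a minor triad on scale degree 4. With G on degree 4, the tonic of the new key is D.
Degree 4 carries a minor triad in minor keys, so the destination is D minor.
Check: the diatonic triads of D minor (natural minor) are Dm (i), Edim (ii°), F (III), Gm (iv), Am (v), Bb (VI), C (VII) — Gm is indeed iv.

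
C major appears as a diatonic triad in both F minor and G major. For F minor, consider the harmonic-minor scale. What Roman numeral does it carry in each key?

The scale of F minor (harmonic minor) is F G Ab Bb C Db E; C is degree 5, and the triad built there (C-E-G) is major, so it is V.
The scale of G major is G A B C D E F#; C is degree 4, and the triad built there (C-E-G) is major, so it is IV.

V in F minor; IV in G major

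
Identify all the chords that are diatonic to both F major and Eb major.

Triads in F major: F major (I), G minor (ii), A minor (iii), Bb major (IV), C major (V), D minor (vi), E diminished (vii°).
Triads in Eb major: Eb major (I), F minor (ii), G minor (iii), Ab major (IV), Bb major (V), C minor (vi), D diminished (vii°).
Shared triads with their functions: G minor (ii in F major, iii in Eb major); Bb major (IV in F major, V in Eb major).

Gm, Bb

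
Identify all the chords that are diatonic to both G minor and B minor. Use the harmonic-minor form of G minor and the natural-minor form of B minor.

Triads in G minor (harmonic minor): G minor (i), A diminished (ii°), Bb augmented (III+), C minor (iv), D major (V), Eb major (VI), F# diminished (vii°).
Triads in B minor (natural minor): B minor (i), C# diminished (ii°), D major (III), E minor (iv), F# minor (v), G major (VI), A major (VII).
Shared triads with their functions: D major (V in G minor, III in B minor).

D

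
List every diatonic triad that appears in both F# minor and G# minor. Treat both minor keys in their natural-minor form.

C#m, E

Triads in F# minor (natural minor): F#m (i), G#dim (ii°), A (III), Bm (iv), C#m (v), D (VI), E (VII).
Triads in G# minor (natural minor): G#m (i), A#dim (ii°), B (III), C#m (iv), D#m (v), E (VI), F# (VII).
Shared triads with their functions: C#m (v in F# minor, iv in G# minor); E (VII in F# minor, VI in G# minor).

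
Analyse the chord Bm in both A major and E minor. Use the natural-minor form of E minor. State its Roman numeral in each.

The scale of A major is A B C# D E F# G#; B is degree 2, and the triad built there (B-D-F#) is minor, so it is ii.
The scale of E minor (natural minor) is E F# G A B C D; B is degree 5, and the triad built there (B-D-F#) is minor, so it is v.

ii in A major; v in E minor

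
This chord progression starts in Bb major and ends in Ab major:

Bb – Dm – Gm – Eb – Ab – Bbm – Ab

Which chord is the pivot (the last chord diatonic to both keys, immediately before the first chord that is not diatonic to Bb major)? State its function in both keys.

Chords diatonic to Bb major: Bb, Cm, Dm, Eb, F, Gm, Adim.
Reading the progression, the first chord not in that set is Ab, so the modulation leaves Bb major there.
The chord immediately before Ab is Eb, which is diatonic to both keys: IV in Bb major and V in Ab major.

Eb — IV in Bb major, V in Ab major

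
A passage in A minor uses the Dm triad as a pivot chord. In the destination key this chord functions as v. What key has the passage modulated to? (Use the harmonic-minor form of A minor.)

G minor

The numeral v denotes a minor triad on scale degree 5. With D on degree 5, the tonic of the new key is G.
Degree 5 carries a minor triad in natural-minor keys, so the destination is G minor.
Check: the diatonic triads of G minor (natural minor) are Gm (i), Adim (ii°), B♭ (III), Cm (iv), Dm (v), E♭ (VI), F (VII) — Dm is indeed v.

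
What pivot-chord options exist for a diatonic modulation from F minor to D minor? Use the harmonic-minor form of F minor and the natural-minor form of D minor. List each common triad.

C, Edim

Triads in F minor (harmonic minor): Fm (i), Gdim (ii°), A♭aug (III+), B♭m (iv), C (V), D♭ (VI), Edim (vii°).
Triads in D minor (natural minor): Dm (i), Edim (ii°), F (III), Gm (iv), Am (v), B♭ (VI), C (VII).
Shared triads with their functions: C (V in F minor, VII in D minor); Edim (vii° in F minor, ii° in D minor).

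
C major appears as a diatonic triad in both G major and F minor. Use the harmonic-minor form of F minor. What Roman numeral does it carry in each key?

IV in G major; V in F minor

The scale of G major is G A B C D E F#; C is degree 4, and the triad built there (C-E-G) is major, so it is IV.
The scale of F minor (harmonic minor) is F G Ab Bb C Db E; C is degree 5, and the triad built there (C-E-G) is major, so it is V.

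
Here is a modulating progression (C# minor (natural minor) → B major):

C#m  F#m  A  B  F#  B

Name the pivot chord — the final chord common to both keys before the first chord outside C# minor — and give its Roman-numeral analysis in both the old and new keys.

B — VII in C# minor, I in B major

Chords diatonic to C# minor: C#m, D#dim, E, F#m, G#m, A, B.
Reading the progression, the first chord not in that set is F#, so the modulation leaves C# minor there.
The chord immediately before F# is B, which is diatonic to both keys: VII in C# minor and I in B major.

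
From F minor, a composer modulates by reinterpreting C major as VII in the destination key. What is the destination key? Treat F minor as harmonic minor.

The numeral VII denotes a major triad on scale degree 7. With C on degree 7, the tonic of the new key is D.
Degree 7 carries a major triad in natural-minor keys, so the destination is D minor.
Check: the diatonic triads of D minor (natural minor) are Dm (i), Edim (ii°), F (III), Gm (iv), Am (v), Bb (VI), C (VII) — C major is indeed VII.

D minor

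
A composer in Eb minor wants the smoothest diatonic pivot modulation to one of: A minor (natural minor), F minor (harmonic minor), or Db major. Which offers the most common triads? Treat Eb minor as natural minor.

Triads of Eb minor (natural minor): Eb minor (i), F diminished (ii°), Gb major (III), Ab minor (iv), Bb minor (v), Cb major (VI), Db major (VII).
A minor (natural minor) shares 0: none.
F minor (harmonic minor) shares 2: Bbm, Db.
Db major shares 4: Ebm, Gb, Bbm, Db.
The most common triads (4) are shared with Db major.

Db major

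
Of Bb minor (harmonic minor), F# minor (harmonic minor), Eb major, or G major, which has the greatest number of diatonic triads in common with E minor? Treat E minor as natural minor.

Triads of E minor (natural minor): E minor (i), F# diminished (ii°), G major (III), A minor (iv), B minor (v), C major (VI), D major (VII).
Bb minor (harmonic minor) shares 0: none.
F# minor (harmonic minor) shares 2: Bm, D.
Eb major shares 0: none.
G major shares 7: Em, F#dim, G, Am, Bm, C, D.
The most common triads (7) are shared with G major.

G major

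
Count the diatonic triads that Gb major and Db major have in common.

Diatonic triads of Gb major: Gb (I), Abm (ii), Bbm (iii), Cb (IV), Db (V), Ebm (vi), Fdim (vii°).
Diatonic triads of Db major: Db (I), Ebm (ii), Fm (iii), Gb (IV), Ab (V), Bbm (vi), Cdim (vii°).
Matching root and quality in both lists: Gb, Bbm, Db, Ebm.
That gives 4 common triads.

4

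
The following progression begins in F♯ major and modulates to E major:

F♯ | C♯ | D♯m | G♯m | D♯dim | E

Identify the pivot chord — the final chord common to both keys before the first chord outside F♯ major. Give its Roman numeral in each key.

G♯m — ii in F♯ major, iii in E major

Chords diatonic to F♯ major: F♯, G♯m, A♯m, B, C♯, D♯m, E♯dim.
Reading the progression, the first chord not in that set is D♯dim, so the modulation leaves F♯ major there.
The chord immediately before D♯dim is G♯m, which is diatonic to both keys: ii in F♯ major and iii in E major.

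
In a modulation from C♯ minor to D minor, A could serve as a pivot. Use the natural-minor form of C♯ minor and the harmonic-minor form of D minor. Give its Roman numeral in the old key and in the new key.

The scale of C♯ minor (natural minor) is C♯ D♯ E F♯ G♯ A B; A is degree 6, and the triad built there (A-C♯-E) is major, so it is VI.
The scale of D minor (harmonic minor) is D E F G A B♭ C♯; A is degree 5, and the triad built there (A-C♯-E) is major, so it is V.

VI in C♯ minor; V in D minor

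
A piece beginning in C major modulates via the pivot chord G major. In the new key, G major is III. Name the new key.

E minor

The numeral III denotes a major triad on scale degree 3. With G on degree 3, the tonic of the new key is E.
Degree 3 carries a major triad in natural-minor keys, so the destination is E minor.
Check: the diatonic triads of E minor (natural minor) are Em (i), F#dim (ii°), G (III), Am (iv), Bm (v), C (VI), D (VII) — G major is indeed III.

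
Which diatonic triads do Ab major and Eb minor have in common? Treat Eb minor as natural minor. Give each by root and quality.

Triads in Ab major: Ab (I), Bbm (ii), Cm (iii), Db (IV), Eb (V), Fm (vi), Gdim (vii°).
Triads in Eb minor (natural minor): Ebm (i), Fdim (ii°), Gb (III), Abm (iv), Bbm (v), Cb (VI), Db (VII).
Shared triads with their functions: Bbm (ii in Ab major, v in Eb minor); Db (IV in Ab major, VII in Eb minor).

Bbm, Db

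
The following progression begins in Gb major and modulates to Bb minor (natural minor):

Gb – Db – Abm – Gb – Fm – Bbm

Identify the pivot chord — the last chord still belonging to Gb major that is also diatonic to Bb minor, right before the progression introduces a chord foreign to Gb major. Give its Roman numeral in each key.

Gb — I in Gb major, VI in Bb minor

Chords diatonic to Gb major: Gb, Abm, Bbm, Cb, Db, Ebm, Fdim.
Reading the progression, the first chord not in that set is Fm, so the modulation leaves Gb major there.
The chord immediately before Fm is Gb, which is diatonic to both keys: I in Gb major and VI in Bb minor.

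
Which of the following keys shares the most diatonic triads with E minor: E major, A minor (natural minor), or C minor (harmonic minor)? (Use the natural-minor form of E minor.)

Triads of E minor (natural minor): Em (i), F♯dim (ii°), G (III), Am (iv), Bm (v), C (VI), D (VII).
E major shares 0: none.
A minor (natural minor) shares 4: Em, G, Am, C.
C minor (harmonic minor) shares 1: G.
The most common triads (4) are shared with A minor.

A minor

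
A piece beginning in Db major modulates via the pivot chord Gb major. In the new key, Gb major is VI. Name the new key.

The numeral VI denotes a major triad on scale degree 6. With Gb on degree 6, the tonic of the new key is Bb.
Degree 6 carries a major triad in minor keys, so the destination is Bb minor.
Check: the diatonic triads of Bb minor (natural minor) are Bbm (i), Cdim (ii°), Db (III), Ebm (iv), Fm (v), Gb (VI), Ab (VII) — Gb major is indeed VI.

Bb minor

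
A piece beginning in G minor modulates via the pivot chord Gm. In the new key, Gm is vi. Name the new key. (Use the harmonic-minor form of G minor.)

The numeral vi denotes a minor triad on scale degree 6. With G on degree 6, the tonic of the new key is Bb.
Degree 6 carries a minor triad in major keys, so the destination is Bb major.
Check: the diatonic triads of Bb major are Bb (I), Cm (ii), Dm (iii), Eb (IV), F (V), Gm (vi), Adim (vii°) — Gm is indeed vi.

Bb major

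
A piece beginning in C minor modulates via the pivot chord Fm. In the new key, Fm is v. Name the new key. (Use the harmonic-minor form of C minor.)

The numeral v denotes a minor triad on scale degree 5. With F on degree 5, the tonic of the new key is Bb.
Degree 5 carries a minor triad in natural-minor keys, so the destination is Bb minor.
Check: the diatonic triads of Bb minor (natural minor) are Bbm (i), Cdim (ii°), Db (III), Ebm (iv), Fm (v), Gb (VI), Ab (VII) — Fm is indeed v.

Bb minor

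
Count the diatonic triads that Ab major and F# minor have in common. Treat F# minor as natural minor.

0

Diatonic triads of Ab major: Ab (I), Bbm (ii), Cm (iii), Db (IV), Eb (V), Fm (vi), Gdim (vii°).
Diatonic triads of F# minor (natural minor): F#m (i), G#dim (ii°), A (III), Bm (iv), C#m (v), D (VI), E (VII).
No triad has the same root and quality in both keys.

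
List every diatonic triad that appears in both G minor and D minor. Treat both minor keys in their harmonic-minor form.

Gm

Triads in G minor (harmonic minor): G minor (i), A diminished (ii°), B♭ augmented (III+), C minor (iv), D major (V), E♭ major (VI), F♯ diminished (vii°).
Triads in D minor (harmonic minor): D minor (i), E diminished (ii°), F augmented (III+), G minor (iv), A major (V), B♭ major (VI), C♯ diminished (vii°).
Shared triads with their functions: G minor (i in G minor, iv in D minor).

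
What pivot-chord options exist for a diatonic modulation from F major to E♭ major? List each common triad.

Triads in F major: F (I), Gm (ii), Am (iii), B♭ (IV), C (V), Dm (vi), Edim (vii°).
Triads in E♭ major: E♭ (I), Fm (ii), Gm (iii), A♭ (IV), B♭ (V), Cm (vi), Ddim (vii°).
Shared triads with their functions: Gm (ii in F major, iii in E♭ major); B♭ (IV in F major, V in E♭ major).

Gm, B♭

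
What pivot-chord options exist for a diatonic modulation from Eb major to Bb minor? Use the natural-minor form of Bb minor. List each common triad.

Fm, Ab

Triads in Eb major: Eb (I), Fm (ii), Gm (iii), Ab (IV), Bb (V), Cm (vi), Ddim (vii°).
Triads in Bb minor (natural minor): Bbm (i), Cdim (ii°), Db (III), Ebm (iv), Fm (v), Gb (VI), Ab (VII).
Shared triads with their functions: Fm (ii in Eb major, v in Bb minor); Ab (IV in Eb major, VII in Bb minor).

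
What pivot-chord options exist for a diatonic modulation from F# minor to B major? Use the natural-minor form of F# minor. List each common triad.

C#m, E

Triads in F# minor (natural minor): F# minor (i), G# diminished (ii°), A major (III), B minor (iv), C# minor (v), D major (VI), E major (VII).
Triads in B major: B major (I), C# minor (ii), D# minor (iii), E major (IV), F# major (V), G# minor (vi), A# diminished (vii°).
Shared triads with their functions: C# minor (v in F# minor, ii in B major); E major (VII in F# minor, IV in B major).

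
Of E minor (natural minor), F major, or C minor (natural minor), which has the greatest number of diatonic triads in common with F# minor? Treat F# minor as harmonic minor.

Triads of F# minor (harmonic minor): F#m (i), G#dim (ii°), Aaug (III+), Bm (iv), C# (V), D (VI), E#dim (vii°).
E minor (natural minor) shares 2: Bm, D.
F major shares 0: none.
C minor (natural minor) shares 0: none.
The most common triads (2) are shared with E minor.

E minor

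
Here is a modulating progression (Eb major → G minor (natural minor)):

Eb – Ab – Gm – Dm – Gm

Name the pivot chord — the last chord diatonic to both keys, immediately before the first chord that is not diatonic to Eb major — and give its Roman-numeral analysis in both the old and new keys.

Gm — iii in Eb major, i in G minor

Chords diatonic to Eb major: Eb, Fm, Gm, Ab, Bb, Cm, Ddim.
Reading the progression, the first chord not in that set is Dm, so the modulation leaves Eb major there.
The chord immediately before Dm is Gm, which is diatonic to both keys: iii in Eb major and i in G minor.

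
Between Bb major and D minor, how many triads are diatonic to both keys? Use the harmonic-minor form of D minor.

3

Diatonic triads of Bb major: Bb (I), Cm (ii), Dm (iii), Eb (IV), F (V), Gm (vi), Adim (vii°).
Diatonic triads of D minor (harmonic minor): Dm (i), Edim (ii°), Faug (III+), Gm (iv), A (V), Bb (VI), C#dim (vii°).
Matching root and quality in both lists: Bb, Dm, Gm.
That gives 3 common triads.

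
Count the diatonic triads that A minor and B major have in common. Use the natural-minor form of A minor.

0

Diatonic triads of A minor (natural minor): Am (i), Bdim (ii°), C (III), Dm (iv), Em (v), F (VI), G (VII).
Diatonic triads of B major: B (I), C♯m (ii), D♯m (iii), E (IV), F♯ (V), G♯m (vi), A♯dim (vii°).
No triad has the same root and quality in both keys.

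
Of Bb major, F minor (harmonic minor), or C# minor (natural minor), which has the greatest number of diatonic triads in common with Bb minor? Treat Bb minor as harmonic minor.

Bb major

Triads of Bb minor (harmonic minor): Bbm (i), Cdim (ii°), Dbaug (III+), Ebm (iv), F (V), Gb (VI), Adim (vii°).
Bb major shares 2: F, Adim.
F minor (harmonic minor) shares 1: Bbm.
C# minor (natural minor) shares 0: none.
The most common triads (2) are shared with Bb major.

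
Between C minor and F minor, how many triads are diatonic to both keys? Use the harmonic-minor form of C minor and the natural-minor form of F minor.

3

Diatonic triads of C minor (harmonic minor): Cm (i), Ddim (ii°), Ebaug (III+), Fm (iv), G (V), Ab (VI), Bdim (vii°).
Diatonic triads of F minor (natural minor): Fm (i), Gdim (ii°), Ab (III), Bbm (iv), Cm (v), Db (VI), Eb (VII).
Matching root and quality in both lists: Cm, Fm, Ab.
That gives 3 common triads.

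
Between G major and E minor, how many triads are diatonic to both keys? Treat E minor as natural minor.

7

Diatonic triads of G major: G major (I), A minor (ii), B minor (iii), C major (IV), D major (V), E minor (vi), F# diminished (vii°).
Diatonic triads of E minor (natural minor): E minor (i), F# diminished (ii°), G major (III), A minor (iv), B minor (v), C major (VI), D major (VII).
Matching root and quality in both lists: G major, A minor, B minor, C major, D major, E minor, F# diminished.
That gives 7 common triads.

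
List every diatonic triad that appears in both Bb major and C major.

Dm, F

Triads in Bb major: Bb (I), Cm (ii), Dm (iii), Eb (IV), F (V), Gm (vi), Adim (vii°).
Triads in C major: C (I), Dm (ii), Em (iii), F (IV), G (V), Am (vi), Bdim (vii°).
Shared triads with their functions: Dm (iii in Bb major, ii in C major); F (V in Bb major, IV in C major).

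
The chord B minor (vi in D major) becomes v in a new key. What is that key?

E minor

The numeral v denotes a minor triad on scale degree 5. With B on degree 5, the tonic of the new key is E.
Degree 5 carries a minor triad in natural-minor keys, so the destination is E minor.
Check: the diatonic triads of E minor (natural minor) are Em (i), F#dim (ii°), G (III), Am (iv), Bm (v), C (VI), D (VII) — B minor is indeed v.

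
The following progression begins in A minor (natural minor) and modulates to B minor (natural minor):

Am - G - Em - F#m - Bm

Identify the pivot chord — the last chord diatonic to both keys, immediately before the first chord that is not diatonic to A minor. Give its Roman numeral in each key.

Em — v in A minor, iv in B minor

Chords diatonic to A minor: Am, Bdim, C, Dm, Em, F, G.
Reading the progression, the first chord not in that set is F#m, so the modulation leaves A minor there.
The chord immediately before F#m is Em, which is diatonic to both keys: v in A minor and iv in B minor.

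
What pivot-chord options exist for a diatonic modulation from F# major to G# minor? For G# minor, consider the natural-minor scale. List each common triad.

F#, G#m, B, D#m

Triads in F# major: F# (I), G#m (ii), A#m (iii), B (IV), C# (V), D#m (vi), E#dim (vii°).
Triads in G# minor (natural minor): G#m (i), A#dim (ii°), B (III), C#m (iv), D#m (v), E (VI), F# (VII).
Shared triads with their functions: F# (I in F# major, VII in G# minor); G#m (ii in F# major, i in G# minor); B (IV in F# major, III in G# minor); D#m (vi in F# major, v in G# minor).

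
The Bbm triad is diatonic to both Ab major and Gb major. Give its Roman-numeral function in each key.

The scale of Ab major is Ab Bb C Db Eb F G; Bb is degree 2, and the triad built there (Bb-Db-F) is minor, so it is ii.
The scale of Gb major is Gb Ab Bb Cb Db Eb F; Bb is degree 3, and the triad built there (Bb-Db-F) is minor, so it is iii.

ii in Ab major; iii in Gb major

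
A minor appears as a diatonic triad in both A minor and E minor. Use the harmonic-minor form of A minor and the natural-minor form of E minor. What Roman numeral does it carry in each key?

The scale of A minor (harmonic minor) is A B C D E F G♯; A is degree 1, and the triad built there (A-C-E) is minor, so it is i.
The scale of E minor (natural minor) is E F♯ G A B C D; A is degree 4, and the triad built there (A-C-E) is minor, so it is iv.

i in A minor; iv in E minor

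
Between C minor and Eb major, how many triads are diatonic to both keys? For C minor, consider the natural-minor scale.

7

Diatonic triads of C minor (natural minor): C minor (i), D diminished (ii°), Eb major (III), F minor (iv), G minor (v), Ab major (VI), Bb major (VII).
Diatonic triads of Eb major: Eb major (I), F minor (ii), G minor (iii), Ab major (IV), Bb major (V), C minor (vi), D diminished (vii°).
Matching root and quality in both lists: C minor, D diminished, Eb major, F minor, G minor, Ab major, Bb major.
That gives 7 common triads.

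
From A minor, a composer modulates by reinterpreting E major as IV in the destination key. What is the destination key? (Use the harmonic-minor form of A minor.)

B major

The numeral IV denotes a major triad on scale degree 4. With E on degree 4, the tonic of the new key is B.
Degree 4 carries a major triad in major keys, so the destination is B major.
Check: the diatonic triads of B major are B (I), C#m (ii), D#m (iii), E (IV), F# (V), G#m (vi), A#dim (vii°) — E major is indeed IV.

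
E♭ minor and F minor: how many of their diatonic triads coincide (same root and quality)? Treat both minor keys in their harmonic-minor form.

0

Diatonic triads of E♭ minor (harmonic minor): E♭ minor (i), F diminished (ii°), G♭ augmented (III+), A♭ minor (iv), B♭ major (V), C♭ major (VI), D diminished (vii°).
Diatonic triads of F minor (harmonic minor): F minor (i), G diminished (ii°), A♭ augmented (III+), B♭ minor (iv), C major (V), D♭ major (VI), E diminished (vii°).
No triad has the same root and quality in both keys.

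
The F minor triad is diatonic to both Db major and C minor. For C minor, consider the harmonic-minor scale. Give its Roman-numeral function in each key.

The scale of Db major is Db Eb F Gb Ab Bb C; F is degree 3, and the triad built there (F-Ab-C) is minor, so it is iii.
The scale of C minor (harmonic minor) is C D Eb F G Ab B; F is degree 4, and the triad built there (F-Ab-C) is minor, so it is iv.

iii in Db major; iv in C minor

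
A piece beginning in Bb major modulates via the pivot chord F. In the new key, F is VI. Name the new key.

A minor

The numeral VI denotes a major triad on scale degree 6. With F on degree 6, the tonic of the new key is A.
Degree 6 carries a major triad in minor keys, so the destination is A minor.
Check: the diatonic triads of A minor (natural minor) are Am (i), Bdim (ii°), C (III), Dm (iv), Em (v), F (VI), G (VII) — F is indeed VI.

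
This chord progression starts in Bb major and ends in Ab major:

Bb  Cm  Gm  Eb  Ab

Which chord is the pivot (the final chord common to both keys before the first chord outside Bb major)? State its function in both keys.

Eb — IV in Bb major, V in Ab major

Chords diatonic to Bb major: Bb, Cm, Dm, Eb, F, Gm, Adim.
Reading the progression, the first chord not in that set is Ab, so the modulation leaves Bb major there.
The chord immediately before Ab is Eb, which is diatonic to both keys: IV in Bb major and V in Ab major.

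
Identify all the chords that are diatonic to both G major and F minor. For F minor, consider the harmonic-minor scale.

C

Triads in G major: G (I), Am (ii), Bm (iii), C (IV), D (V), Em (vi), F#dim (vii°).
Triads in F minor (harmonic minor): Fm (i), Gdim (ii°), Abaug (III+), Bbm (iv), C (V), Db (VI), Edim (vii°).
Shared triads with their functions: C (IV in G major, V in F minor).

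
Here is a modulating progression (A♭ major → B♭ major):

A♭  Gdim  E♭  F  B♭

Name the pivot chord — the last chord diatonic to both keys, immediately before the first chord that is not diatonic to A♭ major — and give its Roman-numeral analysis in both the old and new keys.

Chords diatonic to A♭ major: A♭, B♭m, Cm, D♭, E♭, Fm, Gdim.
Reading the progression, the first chord not in that set is F, so the modulation leaves A♭ major there.
The chord immediately before F is E♭, which is diatonic to both keys: V in A♭ major and IV in B♭ major.

E♭ — V in A♭ major, IV in B♭ major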